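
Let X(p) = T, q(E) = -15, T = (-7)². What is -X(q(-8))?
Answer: -49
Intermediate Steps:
T = 49
X(p) = 49
-X(q(-8)) = -1*49 = -49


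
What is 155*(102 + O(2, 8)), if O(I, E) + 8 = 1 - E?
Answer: 13485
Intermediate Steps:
O(I, E) = -7 - E (O(I, E) = -8 + (1 - E) = -7 - E)
155*(102 + O(2, 8)) = 155*(102 + (-7 - 1*8)) = 155*(102 + (-7 - 8)) = 155*(102 - 15) = 155*87 = 13485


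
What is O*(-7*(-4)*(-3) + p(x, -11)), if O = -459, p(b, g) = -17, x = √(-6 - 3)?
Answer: 46359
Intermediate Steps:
x = 3*I (x = √(-9) = 3*I ≈ 3.0*I)
O*(-7*(-4)*(-3) + p(x, -11)) = -459*(-7*(-4)*(-3) - 17) = -459*(28*(-3) - 17) = -459*(-84 - 17) = -459*(-101) = 46359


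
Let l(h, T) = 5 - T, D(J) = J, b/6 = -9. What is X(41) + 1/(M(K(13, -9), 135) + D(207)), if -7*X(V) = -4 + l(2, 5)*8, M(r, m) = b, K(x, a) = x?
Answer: 619/1071 ≈ 0.57796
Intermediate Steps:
b = -54 (b = 6*(-9) = -54)
M(r, m) = -54
X(V) = 4/7 (X(V) = -(-4 + (5 - 1*5)*8)/7 = -(-4 + (5 - 5)*8)/7 = -(-4 + 0*8)/7 = -(-4 + 0)/7 = -⅐*(-4) = 4/7)
X(41) + 1/(M(K(13, -9), 135) + D(207)) = 4/7 + 1/(-54 + 207) = 4/7 + 1/153 = 619/1071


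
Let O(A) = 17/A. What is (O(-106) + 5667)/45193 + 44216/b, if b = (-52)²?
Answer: 6669973224/404793701 ≈ 16.477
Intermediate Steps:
b = 2704
(O(-106) + 5667)/45193 + 44216/b = (17/(-106) + 5667)/45193 + 44216/2704 = (17*(-1/106) + 5667)*(1/45193) + 44216*(1/2704) = (-17/106 + 5667)*(1/45193) + 5527/338 = (600685/106)*(1/45193) + 5527/338 = 600685/4790458 + 5527/338 = 6669973224/404793701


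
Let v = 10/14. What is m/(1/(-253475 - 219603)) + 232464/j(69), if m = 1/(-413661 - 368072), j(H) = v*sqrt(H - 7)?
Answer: 473078/781733 + 813624*sqrt(62)/155 ≈ 41333.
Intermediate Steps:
v = 5/7 (v = 10*(1/14) = 5/7 ≈ 0.71429)
j(H) = 5*sqrt(-7 + H)/7 (j(H) = 5*sqrt(H - 7)/7 = 5*sqrt(-7 + H)/7)
m = -1/781733 (m = 1/(-781733) = -1/781733 ≈ -1.2792e-6)
m/(1/(-253475 - 219603)) + 232464/j(69) = -1/(781733*(1/(-253475 - 219603))) + 232464/((5*sqrt(-7 + 69)/7)) = -1/(781733*(1/(-473078))) + 232464/((5*sqrt(62)/7)) = -1/(781733*(-1/473078)) + 232464*(7*sqrt(62)/310) = -1/781733*(-473078) + 813624*sqrt(62)/155 = 473078/781733 + 813624*sqrt(62)/155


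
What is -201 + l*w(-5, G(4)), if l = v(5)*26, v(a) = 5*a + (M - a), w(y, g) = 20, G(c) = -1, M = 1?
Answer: 10719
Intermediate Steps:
v(a) = 1 + 4*a (v(a) = 5*a + (1 - a) = 1 + 4*a)
l = 546 (l = (1 + 4*5)*26 = (1 + 20)*26 = 21*26 = 546)
-201 + l*w(-5, G(4)) = -201 + 546*20 = -201 + 10920 = 10719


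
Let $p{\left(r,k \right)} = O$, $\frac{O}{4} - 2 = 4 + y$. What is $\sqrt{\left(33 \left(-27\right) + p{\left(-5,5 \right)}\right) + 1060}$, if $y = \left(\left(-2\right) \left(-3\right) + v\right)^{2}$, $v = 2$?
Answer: $\sqrt{449} \approx 21.19$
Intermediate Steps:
$y = 64$ ($y = \left(\left(-2\right) \left(-3\right) + 2\right)^{2} = \left(6 + 2\right)^{2} = 8^{2} = 64$)
$O = 280$ ($O = 8 + 4 \left(4 + 64\right) = 8 + 4 \cdot 68 = 8 + 272 = 280$)
$p{\left(r,k \right)} = 280$
$\sqrt{\left(33 \left(-27\right) + p{\left(-5,5 \right)}\right) + 1060} = \sqrt{\left(33 \left(-27\right) + 280\right) + 1060} = \sqrt{\left(-891 + 280\right) + 1060} = \sqrt{-611 + 1060} = \sqrt{449}$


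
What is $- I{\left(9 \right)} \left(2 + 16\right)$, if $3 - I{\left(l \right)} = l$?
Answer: $108$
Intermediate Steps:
$I{\left(l \right)} = 3 - l$
$- I{\left(9 \right)} \left(2 + 16\right) = - \left(3 - 9\right) \left(2 + 16\right) = - \left(3 - 9\right) 18 = - \left(-6\right) 18 = \left(-1\right) \left(-108\right) = 108$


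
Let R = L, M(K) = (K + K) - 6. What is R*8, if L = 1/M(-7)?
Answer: -⅖ ≈ -0.40000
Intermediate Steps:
M(K) = -6 + 2*K (M(K) = 2*K - 6 = -6 + 2*K)
L = -1/20 (L = 1/(-6 + 2*(-7)) = 1/(-6 - 14) = 1/(-20) = -1/20 ≈ -0.050000)
R = -1/20 ≈ -0.050000
R*8 = -1/20*8 = -⅖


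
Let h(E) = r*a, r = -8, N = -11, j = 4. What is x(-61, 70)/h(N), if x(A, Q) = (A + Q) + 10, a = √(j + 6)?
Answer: -19*√10/80 ≈ -0.75104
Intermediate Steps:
a = √10 (a = √(4 + 6) = √10 ≈ 3.1623)
h(E) = -8*√10
x(A, Q) = 10 + A + Q
x(-61, 70)/h(N) = (10 - 61 + 70)/((-8*√10)) = 19*(-√10/80) = -19*√10/80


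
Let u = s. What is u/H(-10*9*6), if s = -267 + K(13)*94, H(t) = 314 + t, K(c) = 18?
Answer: -1425/226 ≈ -6.3053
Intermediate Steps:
s = 1425 (s = -267 + 18*94 = -267 + 1692 = 1425)
u = 1425
u/H(-10*9*6) = 1425/(314 - 10*9*6) = 1425/(314 - 90*6) = 1425/(314 - 540) = 1425/(-226) = 1425*(-1/226) = -1425/226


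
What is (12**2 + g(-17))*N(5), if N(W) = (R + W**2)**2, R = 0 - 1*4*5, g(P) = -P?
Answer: 4025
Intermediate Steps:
R = -20 (R = 0 - 4*5 = 0 - 20 = -20)
N(W) = (-20 + W**2)**2
(12**2 + g(-17))*N(5) = (12**2 - 1*(-17))*(-20 + 5**2)**2 = (144 + 17)*(-20 + 25)**2 = 161*5**2 = 161*25 = 4025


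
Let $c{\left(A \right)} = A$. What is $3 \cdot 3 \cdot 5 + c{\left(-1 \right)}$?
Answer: $44$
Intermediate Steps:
$3 \cdot 3 \cdot 5 + c{\left(-1 \right)} = 3 \cdot 3 \cdot 5 - 1 = 3 \cdot 15 - 1 = 45 - 1 = 44$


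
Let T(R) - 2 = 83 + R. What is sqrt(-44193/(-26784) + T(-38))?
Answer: sqrt(26929514)/744 ≈ 6.9750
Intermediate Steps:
T(R) = 85 + R (T(R) = 2 + (83 + R) = 85 + R)
sqrt(-44193/(-26784) + T(-38)) = sqrt(-44193/(-26784) + (85 - 38)) = sqrt(-44193*(-1/26784) + 47) = sqrt(14731/8928 + 47) = sqrt(434347/8928) = sqrt(26929514)/744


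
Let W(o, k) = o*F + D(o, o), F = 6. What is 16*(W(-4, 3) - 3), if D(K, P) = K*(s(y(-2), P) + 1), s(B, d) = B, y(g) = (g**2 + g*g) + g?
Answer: -880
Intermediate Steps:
y(g) = g + 2*g**2 (y(g) = (g**2 + g**2) + g = 2*g**2 + g = g + 2*g**2)
D(K, P) = 7*K (D(K, P) = K*(-2*(1 + 2*(-2)) + 1) = K*(-2*(1 - 4) + 1) = K*(-2*(-3) + 1) = K*(6 + 1) = K*7 = 7*K)
W(o, k) = 13*o (W(o, k) = o*6 + 7*o = 6*o + 7*o = 13*o)
16*(W(-4, 3) - 3) = 16*(13*(-4) - 3) = 16*(-52 - 3) = 16*(-55) = -880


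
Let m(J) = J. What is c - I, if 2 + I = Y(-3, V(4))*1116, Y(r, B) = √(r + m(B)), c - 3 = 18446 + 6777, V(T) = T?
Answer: 24112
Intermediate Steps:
c = 25226 (c = 3 + (18446 + 6777) = 3 + 25223 = 25226)
Y(r, B) = √(B + r) (Y(r, B) = √(r + B) = √(B + r))
I = 1114 (I = -2 + √(4 - 3)*1116 = -2 + √1*1116 = -2 + 1*1116 = -2 + 1116 = 1114)
c - I = 25226 - 1*1114 = 25226 - 1114 = 24112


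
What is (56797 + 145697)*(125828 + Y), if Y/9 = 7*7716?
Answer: 123913368384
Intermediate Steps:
Y = 486108 (Y = 9*(7*7716) = 9*54012 = 486108)
(56797 + 145697)*(125828 + Y) = (56797 + 145697)*(125828 + 486108) = 202494*611936 = 123913368384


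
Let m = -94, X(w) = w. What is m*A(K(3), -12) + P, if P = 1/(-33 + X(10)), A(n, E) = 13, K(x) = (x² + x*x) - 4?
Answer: -28107/23 ≈ -1222.0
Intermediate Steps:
K(x) = -4 + 2*x² (K(x) = (x² + x²) - 4 = 2*x² - 4 = -4 + 2*x²)
P = -1/23 (P = 1/(-33 + 10) = 1/(-23) = -1/23 ≈ -0.043478)
m*A(K(3), -12) + P = -94*13 - 1/23 = -1222 - 1/23 = -28107/23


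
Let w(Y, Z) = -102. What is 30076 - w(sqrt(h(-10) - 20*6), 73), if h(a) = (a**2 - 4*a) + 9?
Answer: 30178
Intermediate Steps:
h(a) = 9 + a**2 - 4*a
30076 - w(sqrt(h(-10) - 20*6), 73) = 30076 - 1*(-102) = 30076 + 102 = 30178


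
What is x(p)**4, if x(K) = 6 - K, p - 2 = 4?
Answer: 0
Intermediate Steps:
p = 6 (p = 2 + 4 = 6)
x(p)**4 = (6 - 1*6)**4 = (6 - 6)**4 = 0**4 = 0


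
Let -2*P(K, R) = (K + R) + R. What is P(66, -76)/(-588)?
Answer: -43/588 ≈ -0.073129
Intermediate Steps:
P(K, R) = -R - K/2 (P(K, R) = -((K + R) + R)/2 = -(K + 2*R)/2 = -R - K/2)
P(66, -76)/(-588) = (-1*(-76) - 1/2*66)/(-588) = (76 - 33)*(-1/588) = 43*(-1/588) = -43/588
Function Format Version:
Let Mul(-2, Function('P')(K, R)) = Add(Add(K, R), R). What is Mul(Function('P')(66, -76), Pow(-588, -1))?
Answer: Rational(-43, 588) ≈ -0.073129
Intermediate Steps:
Function('P')(K, R) = Add(Mul(-1, R), Mul(Rational(-1, 2), K)) (Function('P')(K, R) = Mul(Rational(-1, 2), Add(Add(K, R), R)) = Mul(Rational(-1, 2), Add(K, Mul(2, R))) = Add(Mul(-1, R), Mul(Rational(-1, 2), K)))
Mul(Function('P')(66, -76), Pow(-588, -1)) = Mul(Add(Mul(-1, -76), Mul(Rational(-1, 2), 66)), Pow(-588, -1)) = Mul(Add(76, -33), Rational(-1, 588)) = Mul(43, Rational(-1, 588)) = Rational(-43, 588)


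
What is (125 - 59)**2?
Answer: 4356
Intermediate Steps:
(125 - 59)**2 = 66**2 = 4356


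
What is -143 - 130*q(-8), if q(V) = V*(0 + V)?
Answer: -8463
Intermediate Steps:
q(V) = V**2 (q(V) = V*V = V**2)
-143 - 130*q(-8) = -143 - 130*(-8)**2 = -143 - 130*64 = -143 - 8320 = -8463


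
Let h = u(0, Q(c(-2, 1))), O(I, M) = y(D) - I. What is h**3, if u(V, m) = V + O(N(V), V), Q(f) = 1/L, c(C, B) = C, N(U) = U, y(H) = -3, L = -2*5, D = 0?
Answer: -27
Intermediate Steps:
L = -10
O(I, M) = -3 - I
Q(f) = -1/10 (Q(f) = 1/(-10) = -1/10)
u(V, m) = -3 (u(V, m) = V + (-3 - V) = -3)
h = -3
h**3 = (-3)**3 = -27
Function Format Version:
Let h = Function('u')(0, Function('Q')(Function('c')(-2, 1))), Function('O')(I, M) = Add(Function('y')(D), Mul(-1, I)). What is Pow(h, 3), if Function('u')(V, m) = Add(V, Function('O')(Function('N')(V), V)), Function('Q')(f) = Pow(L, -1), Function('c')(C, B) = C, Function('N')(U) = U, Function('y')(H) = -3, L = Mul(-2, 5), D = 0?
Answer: -27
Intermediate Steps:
L = -10
Function('O')(I, M) = Add(-3, Mul(-1, I))
Function('Q')(f) = Rational(-1, 10) (Function('Q')(f) = Pow(-10, -1) = Rational(-1, 10))
Function('u')(V, m) = -3 (Function('u')(V, m) = Add(V, Add(-3, Mul(-1, V))) = -3)
h = -3
Pow(h, 3) = Pow(-3, 3) = -27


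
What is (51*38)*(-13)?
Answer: -25194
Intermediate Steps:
(51*38)*(-13) = 1938*(-13) = -25194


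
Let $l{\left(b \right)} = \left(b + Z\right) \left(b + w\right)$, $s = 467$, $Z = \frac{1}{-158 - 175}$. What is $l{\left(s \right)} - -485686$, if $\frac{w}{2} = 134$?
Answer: $\frac{92011096}{111} \approx 8.2893 \cdot 10^{5}$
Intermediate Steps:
$w = 268$ ($w = 2 \cdot 134 = 268$)
$Z = - \frac{1}{333}$ ($Z = \frac{1}{-333} = - \frac{1}{333} \approx -0.003003$)
$l{\left(b \right)} = \left(268 + b\right) \left(- \frac{1}{333} + b\right)$ ($l{\left(b \right)} = \left(b - \frac{1}{333}\right) \left(b + 268\right) = \left(- \frac{1}{333} + b\right) \left(268 + b\right) = \left(268 + b\right) \left(- \frac{1}{333} + b\right)$)
$l{\left(s \right)} - -485686 = \left(- \frac{268}{333} + 467^{2} + \frac{89243}{333} \cdot 467\right) - -485686 = \left(- \frac{268}{333} + 218089 + \frac{41676481}{333}\right) + 485686 = \frac{38099950}{111} + 485686 = \frac{92011096}{111}$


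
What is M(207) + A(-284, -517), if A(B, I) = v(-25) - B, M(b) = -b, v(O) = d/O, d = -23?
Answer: 1948/25 ≈ 77.920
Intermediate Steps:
v(O) = -23/O
A(B, I) = 23/25 - B (A(B, I) = -23/(-25) - B = -23*(-1/25) - B = 23/25 - B)
M(207) + A(-284, -517) = -1*207 + (23/25 - 1*(-284)) = -207 + (23/25 + 284) = -207 + 7123/25 = 1948/25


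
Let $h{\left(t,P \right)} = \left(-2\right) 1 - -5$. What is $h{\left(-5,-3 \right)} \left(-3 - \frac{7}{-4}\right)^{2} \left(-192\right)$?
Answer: $-900$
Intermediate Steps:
$h{\left(t,P \right)} = 3$ ($h{\left(t,P \right)} = -2 + 5 = 3$)
$h{\left(-5,-3 \right)} \left(-3 - \frac{7}{-4}\right)^{2} \left(-192\right) = 3 \left(-3 - \frac{7}{-4}\right)^{2} \left(-192\right) = 3 \left(-3 - - \frac{7}{4}\right)^{2} \left(-192\right) = 3 \left(-3 + \frac{7}{4}\right)^{2} \left(-192\right) = 3 \left(- \frac{5}{4}\right)^{2} \left(-192\right) = 3 \cdot \frac{25}{16} \left(-192\right) = \frac{75}{16} \left(-192\right) = -900$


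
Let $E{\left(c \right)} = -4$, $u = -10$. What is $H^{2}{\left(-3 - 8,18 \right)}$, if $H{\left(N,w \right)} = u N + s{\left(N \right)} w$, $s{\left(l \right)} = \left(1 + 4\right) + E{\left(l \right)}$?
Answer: $16384$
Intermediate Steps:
$s{\left(l \right)} = 1$ ($s{\left(l \right)} = \left(1 + 4\right) - 4 = 5 - 4 = 1$)
$H{\left(N,w \right)} = w - 10 N$ ($H{\left(N,w \right)} = - 10 N + 1 w = - 10 N + w = w - 10 N$)
$H^{2}{\left(-3 - 8,18 \right)} = \left(18 - 10 \left(-3 - 8\right)\right)^{2} = \left(18 - -110\right)^{2} = \left(18 + 110\right)^{2} = 128^{2} = 16384$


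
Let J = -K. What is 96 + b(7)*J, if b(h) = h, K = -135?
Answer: 1041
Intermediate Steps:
J = 135 (J = -1*(-135) = 135)
96 + b(7)*J = 96 + 7*135 = 96 + 945 = 1041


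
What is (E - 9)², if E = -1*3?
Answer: 144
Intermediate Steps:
E = -3
(E - 9)² = (-3 - 9)² = (-12)² = 144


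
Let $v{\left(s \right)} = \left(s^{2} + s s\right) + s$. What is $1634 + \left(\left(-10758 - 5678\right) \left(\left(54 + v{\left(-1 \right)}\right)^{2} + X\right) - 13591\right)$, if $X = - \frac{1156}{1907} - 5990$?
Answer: $\frac{92929533197}{1907} \approx 4.8731 \cdot 10^{7}$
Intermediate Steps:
$X = - \frac{11424086}{1907}$ ($X = \left(-1156\right) \frac{1}{1907} - 5990 = - \frac{1156}{1907} - 5990 = - \frac{11424086}{1907} \approx -5990.6$)
$v{\left(s \right)} = s + 2 s^{2}$ ($v{\left(s \right)} = \left(s^{2} + s^{2}\right) + s = 2 s^{2} + s = s + 2 s^{2}$)
$1634 + \left(\left(-10758 - 5678\right) \left(\left(54 + v{\left(-1 \right)}\right)^{2} + X\right) - 13591\right) = 1634 - \left(13591 - \left(-10758 - 5678\right) \left(\left(54 - \left(1 + 2 \left(-1\right)\right)\right)^{2} - \frac{11424086}{1907}\right)\right) = 1634 - \left(13591 + 16436 \left(\left(54 - \left(1 - 2\right)\right)^{2} - \frac{11424086}{1907}\right)\right) = 1634 - \left(13591 + 16436 \left(\left(54 - -1\right)^{2} - \frac{11424086}{1907}\right)\right) = 1634 - \left(13591 + 16436 \left(\left(54 + 1\right)^{2} - \frac{11424086}{1907}\right)\right) = 1634 - \left(13591 + 16436 \left(55^{2} - \frac{11424086}{1907}\right)\right) = 1634 - \left(13591 + 16436 \left(3025 - \frac{11424086}{1907}\right)\right) = 1634 - - \frac{92926417159}{1907} = 1634 + \left(\frac{92952335196}{1907} - 13591\right) = 1634 + \frac{92926417159}{1907} = \frac{92929533197}{1907}$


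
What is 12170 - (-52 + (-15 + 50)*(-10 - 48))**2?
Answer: -4322554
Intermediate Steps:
12170 - (-52 + (-15 + 50)*(-10 - 48))**2 = 12170 - (-52 + 35*(-58))**2 = 12170 - (-52 - 2030)**2 = 12170 - 1*(-2082)**2 = 12170 - 1*4334724 = 12170 - 4334724 = -4322554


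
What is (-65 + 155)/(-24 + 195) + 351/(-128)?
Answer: -5389/2432 ≈ -2.2159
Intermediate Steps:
(-65 + 155)/(-24 + 195) + 351/(-128) = 90/171 + 351*(-1/128) = 90*(1/171) - 351/128 = 10/19 - 351/128 = -5389/2432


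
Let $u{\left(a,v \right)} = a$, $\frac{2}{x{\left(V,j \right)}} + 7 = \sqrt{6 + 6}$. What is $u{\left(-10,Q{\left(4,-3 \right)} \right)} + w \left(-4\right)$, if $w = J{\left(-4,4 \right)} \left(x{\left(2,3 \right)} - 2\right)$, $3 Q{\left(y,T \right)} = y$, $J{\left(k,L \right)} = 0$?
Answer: $-10$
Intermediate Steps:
$x{\left(V,j \right)} = \frac{2}{-7 + 2 \sqrt{3}}$ ($x{\left(V,j \right)} = \frac{2}{-7 + \sqrt{6 + 6}} = \frac{2}{-7 + \sqrt{12}} = \frac{2}{-7 + 2 \sqrt{3}}$)
$Q{\left(y,T \right)} = \frac{y}{3}$
$w = 0$ ($w = 0 \left(\left(- \frac{14}{37} - \frac{4 \sqrt{3}}{37}\right) - 2\right) = 0 \left(- \frac{88}{37} - \frac{4 \sqrt{3}}{37}\right) = 0$)
$u{\left(-10,Q{\left(4,-3 \right)} \right)} + w \left(-4\right) = -10 + 0 \left(-4\right) = -10 + 0 = -10$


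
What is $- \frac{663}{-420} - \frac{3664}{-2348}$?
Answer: $\frac{257967}{82180} \approx 3.139$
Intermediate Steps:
$- \frac{663}{-420} - \frac{3664}{-2348} = \left(-663\right) \left(- \frac{1}{420}\right) - - \frac{916}{587} = \frac{221}{140} + \frac{916}{587} = \frac{257967}{82180}$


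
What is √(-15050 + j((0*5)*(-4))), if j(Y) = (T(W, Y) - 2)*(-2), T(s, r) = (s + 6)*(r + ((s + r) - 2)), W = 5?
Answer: 2*I*√3778 ≈ 122.93*I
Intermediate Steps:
T(s, r) = (6 + s)*(-2 + s + 2*r) (T(s, r) = (6 + s)*(r + ((r + s) - 2)) = (6 + s)*(r + (-2 + r + s)) = (6 + s)*(-2 + s + 2*r))
j(Y) = -62 - 44*Y (j(Y) = ((-12 + 5² + 4*5 + 12*Y + 2*Y*5) - 2)*(-2) = ((-12 + 25 + 20 + 12*Y + 10*Y) - 2)*(-2) = ((33 + 22*Y) - 2)*(-2) = (31 + 22*Y)*(-2) = -62 - 44*Y)
√(-15050 + j((0*5)*(-4))) = √(-15050 + (-62 - 44*0*5*(-4))) = √(-15050 + (-62 - 0*(-4))) = √(-15050 + (-62 - 44*0)) = √(-15050 + (-62 + 0)) = √(-15050 - 62) = √(-15112) = 2*I*√3778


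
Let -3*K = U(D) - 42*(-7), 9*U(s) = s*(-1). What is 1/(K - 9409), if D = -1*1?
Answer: -27/256690 ≈ -0.00010519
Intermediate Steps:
D = -1
U(s) = -s/9 (U(s) = (s*(-1))/9 = (-s)/9 = -s/9)
K = -2647/27 (K = -(-⅑*(-1) - 42*(-7))/3 = -(⅑ + 294)/3 = -⅓*2647/9 = -2647/27 ≈ -98.037)
1/(K - 9409) = 1/(-2647/27 - 9409) = 1/(-256690/27) = -27/256690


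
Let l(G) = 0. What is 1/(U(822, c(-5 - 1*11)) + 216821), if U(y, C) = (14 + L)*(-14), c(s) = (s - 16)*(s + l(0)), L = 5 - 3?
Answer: 1/216597 ≈ 4.6169e-6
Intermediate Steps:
L = 2
c(s) = s*(-16 + s) (c(s) = (s - 16)*(s + 0) = (-16 + s)*s = s*(-16 + s))
U(y, C) = -224 (U(y, C) = (14 + 2)*(-14) = 16*(-14) = -224)
1/(U(822, c(-5 - 1*11)) + 216821) = 1/(-224 + 216821) = 1/216597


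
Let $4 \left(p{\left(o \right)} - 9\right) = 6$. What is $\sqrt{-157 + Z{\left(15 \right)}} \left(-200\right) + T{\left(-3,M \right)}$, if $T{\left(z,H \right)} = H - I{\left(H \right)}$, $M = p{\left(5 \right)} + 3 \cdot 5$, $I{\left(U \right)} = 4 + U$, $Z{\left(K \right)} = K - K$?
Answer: $-4 - 200 i \sqrt{157} \approx -4.0 - 2506.0 i$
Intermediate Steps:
$p{\left(o \right)} = \frac{21}{2}$ ($p{\left(o \right)} = 9 + \frac{1}{4} \cdot 6 = 9 + \frac{3}{2} = \frac{21}{2}$)
$Z{\left(K \right)} = 0$
$M = \frac{51}{2}$ ($M = \frac{21}{2} + 3 \cdot 5 = \frac{21}{2} + 15 = \frac{51}{2} \approx 25.5$)
$T{\left(z,H \right)} = -4$ ($T{\left(z,H \right)} = H - \left(4 + H\right) = -4$)
$\sqrt{-157 + Z{\left(15 \right)}} \left(-200\right) + T{\left(-3,M \right)} = \sqrt{-157 + 0} \left(-200\right) - 4 = \sqrt{-157} \left(-200\right) - 4 = i \sqrt{157} \left(-200\right) - 4 = - 200 i \sqrt{157} - 4 = -4 - 200 i \sqrt{157}$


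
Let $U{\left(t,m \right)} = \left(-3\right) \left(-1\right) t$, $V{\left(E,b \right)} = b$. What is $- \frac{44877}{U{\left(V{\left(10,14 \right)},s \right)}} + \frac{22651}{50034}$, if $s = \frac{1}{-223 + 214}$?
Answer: $- \frac{26719339}{25017} \approx -1068.0$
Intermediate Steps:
$s = - \frac{1}{9}$ ($s = \frac{1}{-9} = - \frac{1}{9} \approx -0.11111$)
$U{\left(t,m \right)} = 3 t$
$- \frac{44877}{U{\left(V{\left(10,14 \right)},s \right)}} + \frac{22651}{50034} = - \frac{44877}{3 \cdot 14} + \frac{22651}{50034} = - \frac{44877}{42} + 22651 \cdot \frac{1}{50034} = \left(-44877\right) \frac{1}{42} + \frac{22651}{50034} = - \frac{2137}{2} + \frac{22651}{50034} = - \frac{26719339}{25017}$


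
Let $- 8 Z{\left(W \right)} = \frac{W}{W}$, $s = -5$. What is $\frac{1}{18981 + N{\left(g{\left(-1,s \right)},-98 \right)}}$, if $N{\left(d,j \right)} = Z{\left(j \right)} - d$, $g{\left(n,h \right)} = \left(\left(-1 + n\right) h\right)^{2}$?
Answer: $\frac{8}{151047} \approx 5.2964 \cdot 10^{-5}$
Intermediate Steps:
$Z{\left(W \right)} = - \frac{1}{8}$ ($Z{\left(W \right)} = - \frac{W \frac{1}{W}}{8} = \left(- \frac{1}{8}\right) 1 = - \frac{1}{8}$)
$g{\left(n,h \right)} = h^{2} \left(-1 + n\right)^{2}$ ($g{\left(n,h \right)} = \left(h \left(-1 + n\right)\right)^{2} = h^{2} \left(-1 + n\right)^{2}$)
$N{\left(d,j \right)} = - \frac{1}{8} - d$
$\frac{1}{18981 + N{\left(g{\left(-1,s \right)},-98 \right)}} = \frac{1}{18981 - \left(\frac{1}{8} + \left(-5\right)^{2} \left(-1 - 1\right)^{2}\right)} = \frac{1}{18981 - \left(\frac{1}{8} + 25 \left(-2\right)^{2}\right)} = \frac{1}{18981 - \left(\frac{1}{8} + 25 \cdot 4\right)} = \frac{1}{18981 - \frac{801}{8}} = \frac{1}{\frac{151047}{8}} = \frac{8}{151047}$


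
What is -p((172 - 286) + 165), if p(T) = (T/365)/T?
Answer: -1/365 ≈ -0.0027397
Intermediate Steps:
p(T) = 1/365 (p(T) = (T*(1/365))/T = (T/365)/T = 1/365)
-p((172 - 286) + 165) = -1*1/365 = -1/365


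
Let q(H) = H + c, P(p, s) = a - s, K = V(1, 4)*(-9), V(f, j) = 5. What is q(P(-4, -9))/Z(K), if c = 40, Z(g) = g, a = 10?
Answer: -59/45 ≈ -1.3111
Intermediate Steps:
K = -45 (K = 5*(-9) = -45)
P(p, s) = 10 - s
q(H) = 40 + H (q(H) = H + 40 = 40 + H)
q(P(-4, -9))/Z(K) = (40 + (10 - 1*(-9)))/(-45) = (40 + (10 + 9))*(-1/45) = (40 + 19)*(-1/45) = 59*(-1/45) = -59/45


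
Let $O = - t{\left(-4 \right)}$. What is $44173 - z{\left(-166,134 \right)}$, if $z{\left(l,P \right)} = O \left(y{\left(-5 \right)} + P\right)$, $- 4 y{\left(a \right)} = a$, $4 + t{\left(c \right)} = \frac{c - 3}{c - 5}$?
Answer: $\frac{1574539}{36} \approx 43737.0$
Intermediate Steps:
$t{\left(c \right)} = -4 + \frac{-3 + c}{-5 + c}$ ($t{\left(c \right)} = -4 + \frac{c - 3}{c - 5} = -4 + \frac{-3 + c}{-5 + c}$)
$y{\left(a \right)} = - \frac{a}{4}$
$O = \frac{29}{9}$ ($O = - \frac{17 - -12}{-5 - 4} = - \frac{17 + 12}{-9} = - \frac{\left(-1\right) 29}{9} = \left(-1\right) \left(- \frac{29}{9}\right) = \frac{29}{9} \approx 3.2222$)
$z{\left(l,P \right)} = \frac{145}{36} + \frac{29 P}{9}$ ($z{\left(l,P \right)} = \frac{29 \left(\left(- \frac{1}{4}\right) \left(-5\right) + P\right)}{9} = \frac{29 \left(\frac{5}{4} + P\right)}{9} = \frac{145}{36} + \frac{29 P}{9}$)
$44173 - z{\left(-166,134 \right)} = 44173 - \left(\frac{145}{36} + \frac{29}{9} \cdot 134\right) = 44173 - \left(\frac{145}{36} + \frac{3886}{9}\right) = 44173 - \frac{15689}{36} = \frac{1574539}{36}$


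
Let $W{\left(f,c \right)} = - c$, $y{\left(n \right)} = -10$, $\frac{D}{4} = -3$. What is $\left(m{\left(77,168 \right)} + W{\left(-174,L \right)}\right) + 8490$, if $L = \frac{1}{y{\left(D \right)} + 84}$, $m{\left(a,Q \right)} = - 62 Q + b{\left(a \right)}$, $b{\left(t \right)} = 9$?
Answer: $- \frac{141859}{74} \approx -1917.0$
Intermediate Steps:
$D = -12$ ($D = 4 \left(-3\right) = -12$)
$m{\left(a,Q \right)} = 9 - 62 Q$ ($m{\left(a,Q \right)} = - 62 Q + 9 = 9 - 62 Q$)
$L = \frac{1}{74}$ ($L = \frac{1}{-10 + 84} = \frac{1}{74} \approx 0.013514$)
$\left(m{\left(77,168 \right)} + W{\left(-174,L \right)}\right) + 8490 = \left(\left(9 - 10416\right) - \frac{1}{74}\right) + 8490 = \left(-10407 - \frac{1}{74}\right) + 8490 = - \frac{770119}{74} + 8490 = - \frac{141859}{74}$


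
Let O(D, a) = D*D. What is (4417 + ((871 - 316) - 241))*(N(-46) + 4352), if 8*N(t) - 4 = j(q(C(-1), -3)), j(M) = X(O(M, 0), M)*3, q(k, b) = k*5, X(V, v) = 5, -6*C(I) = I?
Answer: 164804385/8 ≈ 2.0601e+7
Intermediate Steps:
O(D, a) = D**2
C(I) = -I/6
q(k, b) = 5*k
j(M) = 15 (j(M) = 5*3 = 15)
N(t) = 19/8 (N(t) = 1/2 + (1/8)*15 = 1/2 + 15/8 = 19/8)
(4417 + ((871 - 316) - 241))*(N(-46) + 4352) = (4417 + ((871 - 316) - 241))*(19/8 + 4352) = (4417 + (555 - 241))*(34835/8) = (4417 + 314)*(34835/8) = 4731*(34835/8) = 164804385/8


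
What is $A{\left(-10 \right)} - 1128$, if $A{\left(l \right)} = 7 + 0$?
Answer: $-1121$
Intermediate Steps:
$A{\left(l \right)} = 7$
$A{\left(-10 \right)} - 1128 = 7 - 1128 = -1121$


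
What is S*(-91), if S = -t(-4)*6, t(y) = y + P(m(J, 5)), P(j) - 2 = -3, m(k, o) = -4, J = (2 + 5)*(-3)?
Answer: -2730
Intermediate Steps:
J = -21 (J = 7*(-3) = -21)
P(j) = -1 (P(j) = 2 - 3 = -1)
t(y) = -1 + y (t(y) = y - 1 = -1 + y)
S = 30 (S = -(-1 - 4)*6 = -1*(-5)*6 = 5*6 = 30)
S*(-91) = 30*(-91) = -2730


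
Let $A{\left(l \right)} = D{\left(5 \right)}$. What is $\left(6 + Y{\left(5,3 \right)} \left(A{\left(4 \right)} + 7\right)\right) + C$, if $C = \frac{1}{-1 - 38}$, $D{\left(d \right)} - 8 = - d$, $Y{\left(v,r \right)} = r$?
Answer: $\frac{1403}{39} \approx 35.974$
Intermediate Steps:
$D{\left(d \right)} = 8 - d$
$A{\left(l \right)} = 3$ ($A{\left(l \right)} = 8 - 5 = 3$)
$C = - \frac{1}{39}$ ($C = \frac{1}{-39} = - \frac{1}{39} \approx -0.025641$)
$\left(6 + Y{\left(5,3 \right)} \left(A{\left(4 \right)} + 7\right)\right) + C = \left(6 + 3 \left(3 + 7\right)\right) - \frac{1}{39} = \left(6 + 3 \cdot 10\right) - \frac{1}{39} = \left(6 + 30\right) - \frac{1}{39} = 36 - \frac{1}{39} = \frac{1403}{39}$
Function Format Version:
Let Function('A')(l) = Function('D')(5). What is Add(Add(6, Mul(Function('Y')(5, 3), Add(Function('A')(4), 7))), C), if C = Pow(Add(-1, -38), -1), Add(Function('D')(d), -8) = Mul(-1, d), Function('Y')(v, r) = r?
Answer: Rational(1403, 39) ≈ 35.974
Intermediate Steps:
Function('D')(d) = Add(8, Mul(-1, d))
Function('A')(l) = 3 (Function('A')(l) = Add(8, Mul(-1, 5)) = Add(8, -5) = 3)
C = Rational(-1, 39) (C = Pow(-39, -1) = Rational(-1, 39) ≈ -0.025641)
Add(Add(6, Mul(Function('Y')(5, 3), Add(Function('A')(4), 7))), C) = Add(Add(6, Mul(3, Add(3, 7))), Rational(-1, 39)) = Add(Add(6, Mul(3, 10)), Rational(-1, 39)) = Add(Add(6, 30), Rational(-1, 39)) = Add(36, Rational(-1, 39)) = Rational(1403, 39)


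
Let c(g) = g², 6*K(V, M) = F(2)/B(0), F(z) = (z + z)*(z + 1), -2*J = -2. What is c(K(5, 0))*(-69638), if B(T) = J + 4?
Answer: -278552/25 ≈ -11142.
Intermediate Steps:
J = 1 (J = -½*(-2) = 1)
F(z) = 2*z*(1 + z) (F(z) = (2*z)*(1 + z) = 2*z*(1 + z))
B(T) = 5 (B(T) = 1 + 4 = 5)
K(V, M) = ⅖ (K(V, M) = ((2*2*(1 + 2))/5)/6 = ((2*2*3)*(⅕))/6 = (12*(⅕))/6 = (⅙)*(12/5) = ⅖)
c(K(5, 0))*(-69638) = (⅖)²*(-69638) = (4/25)*(-69638) = -278552/25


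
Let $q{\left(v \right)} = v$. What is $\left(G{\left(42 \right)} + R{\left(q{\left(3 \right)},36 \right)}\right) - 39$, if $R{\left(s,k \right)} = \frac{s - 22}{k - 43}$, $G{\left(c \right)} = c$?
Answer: $\frac{40}{7} \approx 5.7143$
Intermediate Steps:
$R{\left(s,k \right)} = \frac{-22 + s}{-43 + k}$
$\left(G{\left(42 \right)} + R{\left(q{\left(3 \right)},36 \right)}\right) - 39 = \left(42 + \frac{-22 + 3}{-43 + 36}\right) - 39 = \left(42 + \frac{1}{-7} \left(-19\right)\right) - 39 = \left(42 - - \frac{19}{7}\right) - 39 = \left(42 + \frac{19}{7}\right) - 39 = \frac{313}{7} - 39 = \frac{40}{7}$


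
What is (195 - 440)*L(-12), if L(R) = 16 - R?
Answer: -6860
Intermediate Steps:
(195 - 440)*L(-12) = (195 - 440)*(16 - 1*(-12)) = -245*(16 + 12) = -245*28 = -6860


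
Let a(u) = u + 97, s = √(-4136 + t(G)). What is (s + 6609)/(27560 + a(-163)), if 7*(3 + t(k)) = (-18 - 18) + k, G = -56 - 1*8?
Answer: 6609/27494 + I*√203511/192458 ≈ 0.24038 + 0.002344*I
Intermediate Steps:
G = -64 (G = -56 - 8 = -64)
t(k) = -57/7 + k/7 (t(k) = -3 + ((-18 - 18) + k)/7 = -3 + (-36 + k)/7 = -3 + (-36/7 + k/7) = -57/7 + k/7)
s = I*√203511/7 (s = √(-4136 + (-57/7 + (⅐)*(-64))) = √(-4136 + (-57/7 - 64/7)) = √(-4136 - 121/7) = √(-29073/7) = I*√203511/7 ≈ 64.446*I)
a(u) = 97 + u
(s + 6609)/(27560 + a(-163)) = (I*√203511/7 + 6609)/(27560 + (97 - 163)) = (6609 + I*√203511/7)/(27560 - 66) = (6609 + I*√203511/7)/27494 = (6609 + I*√203511/7)*(1/27494) = 6609/27494 + I*√203511/192458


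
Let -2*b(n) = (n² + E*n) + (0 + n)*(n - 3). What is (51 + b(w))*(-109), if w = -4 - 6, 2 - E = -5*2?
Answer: 436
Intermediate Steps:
E = 12 (E = 2 - (-5)*2 = 2 - 1*(-10) = 2 + 10 = 12)
w = -10
b(n) = -6*n - n²/2 - n*(-3 + n)/2 (b(n) = -((n² + 12*n) + (0 + n)*(n - 3))/2 = -((n² + 12*n) + n*(-3 + n))/2 = -(n² + 12*n + n*(-3 + n))/2 = -6*n - n²/2 - n*(-3 + n)/2)
(51 + b(w))*(-109) = (51 - ½*(-10)*(9 + 2*(-10)))*(-109) = (51 - ½*(-10)*(9 - 20))*(-109) = (51 - ½*(-10)*(-11))*(-109) = (51 - 55)*(-109) = -4*(-109) = 436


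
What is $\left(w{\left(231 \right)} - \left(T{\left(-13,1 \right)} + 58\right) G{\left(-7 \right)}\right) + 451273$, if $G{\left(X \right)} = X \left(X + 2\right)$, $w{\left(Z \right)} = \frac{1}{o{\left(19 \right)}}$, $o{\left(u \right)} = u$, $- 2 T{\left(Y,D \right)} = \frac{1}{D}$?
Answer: $\frac{17071901}{38} \approx 4.4926 \cdot 10^{5}$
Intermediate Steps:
$T{\left(Y,D \right)} = - \frac{1}{2 D}$
$w{\left(Z \right)} = \frac{1}{19}$
$G{\left(X \right)} = X \left(2 + X\right)$
$\left(w{\left(231 \right)} - \left(T{\left(-13,1 \right)} + 58\right) G{\left(-7 \right)}\right) + 451273 = \left(\frac{1}{19} - \left(- \frac{1}{2 \cdot 1} + 58\right) \left(- 7 \left(2 - 7\right)\right)\right) + 451273 = \left(\frac{1}{19} - \left(\left(- \frac{1}{2}\right) 1 + 58\right) \left(\left(-7\right) \left(-5\right)\right)\right) + 451273 = \left(\frac{1}{19} - \left(- \frac{1}{2} + 58\right) 35\right) + 451273 = \left(\frac{1}{19} - \frac{115}{2} \cdot 35\right) + 451273 = \left(\frac{1}{19} - \frac{4025}{2}\right) + 451273 = - \frac{76473}{38} + 451273 = \frac{17071901}{38}$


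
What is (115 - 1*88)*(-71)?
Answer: -1917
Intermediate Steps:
(115 - 1*88)*(-71) = (115 - 88)*(-71) = 27*(-71) = -1917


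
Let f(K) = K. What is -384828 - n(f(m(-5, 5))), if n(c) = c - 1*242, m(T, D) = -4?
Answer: -384582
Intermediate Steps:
n(c) = -242 + c (n(c) = c - 242 = -242 + c)
-384828 - n(f(m(-5, 5))) = -384828 - (-242 - 4) = -384828 - 1*(-246) = -384828 + 246 = -384582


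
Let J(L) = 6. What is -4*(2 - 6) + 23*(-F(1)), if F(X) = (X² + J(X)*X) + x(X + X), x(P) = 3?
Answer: -214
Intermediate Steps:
F(X) = 3 + X² + 6*X (F(X) = (X² + 6*X) + 3 = 3 + X² + 6*X)
-4*(2 - 6) + 23*(-F(1)) = -4*(2 - 6) + 23*(-(3 + 1² + 6*1)) = -4*(-4) + 23*(-(3 + 1 + 6)) = 16 + 23*(-1*10) = 16 + 23*(-10) = 16 - 230 = -214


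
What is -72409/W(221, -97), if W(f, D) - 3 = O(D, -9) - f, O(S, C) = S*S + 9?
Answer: -72409/9200 ≈ -7.8705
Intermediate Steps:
O(S, C) = 9 + S**2 (O(S, C) = S**2 + 9 = 9 + S**2)
W(f, D) = 12 + D**2 - f (W(f, D) = 3 + ((9 + D**2) - f) = 3 + (9 + D**2 - f) = 12 + D**2 - f)
-72409/W(221, -97) = -72409/(12 + (-97)**2 - 1*221) = -72409/(12 + 9409 - 221) = -72409/9200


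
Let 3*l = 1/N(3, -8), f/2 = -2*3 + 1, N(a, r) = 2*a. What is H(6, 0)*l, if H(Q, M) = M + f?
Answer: -5/9 ≈ -0.55556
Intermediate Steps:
f = -10 (f = 2*(-2*3 + 1) = 2*(-6 + 1) = 2*(-5) = -10)
H(Q, M) = -10 + M (H(Q, M) = M - 10 = -10 + M)
l = 1/18 (l = 1/(3*((2*3))) = (⅓)/6 = (⅓)*(⅙) = 1/18 ≈ 0.055556)
H(6, 0)*l = (-10 + 0)*(1/18) = -10*1/18 = -5/9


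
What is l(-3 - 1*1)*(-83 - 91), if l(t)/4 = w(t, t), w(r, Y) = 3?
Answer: -2088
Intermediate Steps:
l(t) = 12 (l(t) = 4*3 = 12)
l(-3 - 1*1)*(-83 - 91) = 12*(-83 - 91) = 12*(-174) = -2088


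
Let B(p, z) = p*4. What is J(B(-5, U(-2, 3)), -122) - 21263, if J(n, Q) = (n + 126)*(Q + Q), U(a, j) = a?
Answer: -47127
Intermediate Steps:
B(p, z) = 4*p
J(n, Q) = 2*Q*(126 + n) (J(n, Q) = (126 + n)*(2*Q) = 2*Q*(126 + n))
J(B(-5, U(-2, 3)), -122) - 21263 = 2*(-122)*(126 + 4*(-5)) - 21263 = 2*(-122)*(126 - 20) - 21263 = 2*(-122)*106 - 21263 = -25864 - 21263 = -47127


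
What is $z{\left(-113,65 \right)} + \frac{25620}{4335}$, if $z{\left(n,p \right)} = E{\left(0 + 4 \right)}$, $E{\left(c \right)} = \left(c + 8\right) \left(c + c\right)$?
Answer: $\frac{29452}{289} \approx 101.91$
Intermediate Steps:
$E{\left(c \right)} = 2 c \left(8 + c\right)$ ($E{\left(c \right)} = \left(8 + c\right) 2 c = 2 c \left(8 + c\right)$)
$z{\left(n,p \right)} = 96$ ($z{\left(n,p \right)} = 2 \left(0 + 4\right) \left(8 + \left(0 + 4\right)\right) = 2 \cdot 4 \left(8 + 4\right) = 2 \cdot 4 \cdot 12 = 96$)
$z{\left(-113,65 \right)} + \frac{25620}{4335} = 96 + \frac{25620}{4335} = 96 + 25620 \cdot \frac{1}{4335} = 96 + \frac{1708}{289} = \frac{29452}{289}$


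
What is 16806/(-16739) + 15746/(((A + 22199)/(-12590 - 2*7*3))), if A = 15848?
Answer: -3330084635690/636868733 ≈ -5228.8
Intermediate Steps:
16806/(-16739) + 15746/(((A + 22199)/(-12590 - 2*7*3))) = 16806/(-16739) + 15746/(((15848 + 22199)/(-12590 - 2*7*3))) = 16806*(-1/16739) + 15746/((38047/(-12590 - 14*3))) = -16806/16739 + 15746/((38047/(-12590 - 42))) = -16806/16739 + 15746/((38047/(-12632))) = -16806/16739 + 15746/((38047*(-1/12632))) = -16806/16739 + 15746/(-38047/12632) = -16806/16739 + 15746*(-12632/38047) = -16806/16739 - 198903472/38047 = -3330084635690/636868733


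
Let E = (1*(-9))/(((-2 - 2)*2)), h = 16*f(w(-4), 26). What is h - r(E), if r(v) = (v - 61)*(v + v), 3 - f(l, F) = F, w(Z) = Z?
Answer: -7465/32 ≈ -233.28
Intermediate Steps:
f(l, F) = 3 - F
h = -368 (h = 16*(3 - 1*26) = 16*(3 - 26) = 16*(-23) = -368)
E = 9/8 (E = -9/((-4*2)) = -9/(-8) = -9*(-⅛) = 9/8 ≈ 1.1250)
r(v) = 2*v*(-61 + v) (r(v) = (-61 + v)*(2*v) = 2*v*(-61 + v))
h - r(E) = -368 - 2*9*(-61 + 9/8)/8 = -368 - 2*9*(-479)/(8*8) = -368 - 1*(-4311/32) = -368 + 4311/32 = -7465/32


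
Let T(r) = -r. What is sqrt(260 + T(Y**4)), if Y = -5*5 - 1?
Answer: 2*I*sqrt(114179) ≈ 675.81*I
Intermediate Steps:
Y = -26 (Y = -25 - 1 = -26)
sqrt(260 + T(Y**4)) = sqrt(260 - 1*(-26)**4) = sqrt(260 - 1*456976) = sqrt(260 - 456976) = sqrt(-456716) = 2*I*sqrt(114179)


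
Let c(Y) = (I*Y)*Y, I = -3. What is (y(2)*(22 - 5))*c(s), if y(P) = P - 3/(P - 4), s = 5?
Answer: -8925/2 ≈ -4462.5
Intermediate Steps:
y(P) = P - 3/(-4 + P)
c(Y) = -3*Y**2 (c(Y) = (-3*Y)*Y = -3*Y**2)
(y(2)*(22 - 5))*c(s) = (((-3 + 2**2 - 4*2)/(-4 + 2))*(22 - 5))*(-3*5**2) = (((-3 + 4 - 8)/(-2))*17)*(-3*25) = (-1/2*(-7)*17)*(-75) = ((7/2)*17)*(-75) = (119/2)*(-75) = -8925/2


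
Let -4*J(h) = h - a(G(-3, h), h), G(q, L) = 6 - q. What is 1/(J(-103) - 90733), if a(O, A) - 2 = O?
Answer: -2/181409 ≈ -1.1025e-5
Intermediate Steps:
a(O, A) = 2 + O
J(h) = 11/4 - h/4 (J(h) = -(h - (2 + (6 - 1*(-3))))/4 = -(h - (2 + (6 + 3)))/4 = -(h - (2 + 9))/4 = -(h - 1*11)/4 = -(h - 11)/4 = -(-11 + h)/4 = 11/4 - h/4)
1/(J(-103) - 90733) = 1/((11/4 - 1/4*(-103)) - 90733) = 1/((11/4 + 103/4) - 90733) = 1/(57/2 - 90733) = 1/(-181409/2) = -2/181409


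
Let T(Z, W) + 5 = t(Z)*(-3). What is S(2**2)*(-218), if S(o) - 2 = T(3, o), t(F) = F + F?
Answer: 4578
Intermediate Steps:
t(F) = 2*F
T(Z, W) = -5 - 6*Z (T(Z, W) = -5 + (2*Z)*(-3) = -5 - 6*Z)
S(o) = -21 (S(o) = 2 + (-5 - 6*3) = 2 + (-5 - 18) = 2 - 23 = -21)
S(2**2)*(-218) = -21*(-218) = 4578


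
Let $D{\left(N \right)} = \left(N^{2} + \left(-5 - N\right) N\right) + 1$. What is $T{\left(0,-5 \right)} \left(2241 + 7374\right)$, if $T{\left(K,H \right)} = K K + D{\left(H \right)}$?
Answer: $249990$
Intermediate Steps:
$D{\left(N \right)} = 1 + N^{2} + N \left(-5 - N\right)$ ($D{\left(N \right)} = \left(N^{2} + N \left(-5 - N\right)\right) + 1 = 1 + N^{2} + N \left(-5 - N\right)$)
$T{\left(K,H \right)} = 1 + K^{2} - 5 H$ ($T{\left(K,H \right)} = K K - \left(-1 + 5 H\right) = K^{2} - \left(-1 + 5 H\right) = 1 + K^{2} - 5 H$)
$T{\left(0,-5 \right)} \left(2241 + 7374\right) = \left(1 + 0^{2} - -25\right) \left(2241 + 7374\right) = \left(1 + 0 + 25\right) 9615 = 26 \cdot 9615 = 249990$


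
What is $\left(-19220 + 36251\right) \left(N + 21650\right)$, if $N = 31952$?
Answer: $912895662$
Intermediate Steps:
$\left(-19220 + 36251\right) \left(N + 21650\right) = \left(-19220 + 36251\right) \left(31952 + 21650\right) = 17031 \cdot 53602 = 912895662$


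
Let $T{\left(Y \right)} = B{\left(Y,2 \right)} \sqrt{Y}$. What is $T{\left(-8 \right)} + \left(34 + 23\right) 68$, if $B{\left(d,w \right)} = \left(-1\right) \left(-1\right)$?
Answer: $3876 + 2 i \sqrt{2} \approx 3876.0 + 2.8284 i$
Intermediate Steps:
$B{\left(d,w \right)} = 1$
$T{\left(Y \right)} = \sqrt{Y}$ ($T{\left(Y \right)} = 1 \sqrt{Y} = \sqrt{Y}$)
$T{\left(-8 \right)} + \left(34 + 23\right) 68 = \sqrt{-8} + \left(34 + 23\right) 68 = 2 i \sqrt{2} + 57 \cdot 68 = 2 i \sqrt{2} + 3876 = 3876 + 2 i \sqrt{2}$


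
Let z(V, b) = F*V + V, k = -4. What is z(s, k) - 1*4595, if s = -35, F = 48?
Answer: -6310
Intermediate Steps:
z(V, b) = 49*V (z(V, b) = 48*V + V = 49*V)
z(s, k) - 1*4595 = 49*(-35) - 1*4595 = -1715 - 4595 = -6310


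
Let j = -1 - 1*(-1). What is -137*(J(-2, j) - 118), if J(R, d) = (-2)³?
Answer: 17262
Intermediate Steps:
j = 0 (j = -1 + 1 = 0)
J(R, d) = -8
-137*(J(-2, j) - 118) = -137*(-8 - 118) = -137*(-126) = 17262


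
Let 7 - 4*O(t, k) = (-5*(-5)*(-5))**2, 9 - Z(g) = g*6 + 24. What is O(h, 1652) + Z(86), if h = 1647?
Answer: -8871/2 ≈ -4435.5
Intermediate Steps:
Z(g) = -15 - 6*g (Z(g) = 9 - (g*6 + 24) = 9 - (6*g + 24) = 9 - (24 + 6*g) = 9 + (-24 - 6*g) = -15 - 6*g)
O(t, k) = -7809/2 (O(t, k) = 7/4 - (-5*(-5)*(-5))**2/4 = 7/4 - (25*(-5))**2/4 = 7/4 - 1/4*(-125)**2 = 7/4 - 1/4*15625 = 7/4 - 15625/4 = -7809/2)
O(h, 1652) + Z(86) = -7809/2 + (-15 - 6*86) = -7809/2 + (-15 - 516) = -7809/2 - 531 = -8871/2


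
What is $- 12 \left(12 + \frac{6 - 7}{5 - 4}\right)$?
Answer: $-132$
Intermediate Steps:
$- 12 \left(12 + \frac{6 - 7}{5 - 4}\right) = - 12 \left(12 - 1^{-1}\right) = - 12 \left(12 - 1\right) = \left(-12\right) 11 = -132$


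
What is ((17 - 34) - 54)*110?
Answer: -7810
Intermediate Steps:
((17 - 34) - 54)*110 = (-17 - 54)*110 = -71*110 = -7810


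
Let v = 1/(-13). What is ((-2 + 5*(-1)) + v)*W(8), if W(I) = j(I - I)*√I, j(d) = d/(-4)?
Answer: 0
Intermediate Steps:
j(d) = -d/4 (j(d) = d*(-¼) = -d/4)
v = -1/13 ≈ -0.076923
W(I) = 0 (W(I) = (-(I - I)/4)*√I = (-¼*0)*√I = 0*√I = 0)
((-2 + 5*(-1)) + v)*W(8) = ((-2 + 5*(-1)) - 1/13)*0 = ((-2 - 5) - 1/13)*0 = (-7 - 1/13)*0 = -92/13*0 = 0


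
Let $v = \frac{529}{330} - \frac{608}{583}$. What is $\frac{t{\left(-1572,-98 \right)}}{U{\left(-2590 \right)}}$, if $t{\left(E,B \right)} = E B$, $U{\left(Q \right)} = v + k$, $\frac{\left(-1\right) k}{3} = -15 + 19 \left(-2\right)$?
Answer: $\frac{2694439440}{2790707} \approx 965.5$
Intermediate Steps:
$v = \frac{9797}{17490}$ ($v = 529 \cdot \frac{1}{330} - \frac{608}{583} = \frac{529}{330} - \frac{608}{583} = \frac{9797}{17490} \approx 0.56015$)
$k = 159$ ($k = - 3 \left(-15 + 19 \left(-2\right)\right) = - 3 \left(-15 - 38\right) = \left(-3\right) \left(-53\right) = 159$)
$U{\left(Q \right)} = \frac{2790707}{17490}$ ($U{\left(Q \right)} = \frac{9797}{17490} + 159 = \frac{2790707}{17490}$)
$t{\left(E,B \right)} = B E$
$\frac{t{\left(-1572,-98 \right)}}{U{\left(-2590 \right)}} = \frac{\left(-98\right) \left(-1572\right)}{\frac{2790707}{17490}} = 154056 \cdot \frac{17490}{2790707} = \frac{2694439440}{2790707}$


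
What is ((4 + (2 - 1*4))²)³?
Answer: 64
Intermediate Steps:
((4 + (2 - 1*4))²)³ = ((4 + (2 - 4))²)³ = ((4 - 2)²)³ = (2²)³ = 4³ = 64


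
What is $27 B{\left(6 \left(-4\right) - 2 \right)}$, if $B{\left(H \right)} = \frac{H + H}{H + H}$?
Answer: $27$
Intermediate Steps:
$B{\left(H \right)} = 1$ ($B{\left(H \right)} = \frac{2 H}{2 H} = 2 H \frac{1}{2 H} = 1$)
$27 B{\left(6 \left(-4\right) - 2 \right)} = 27 \cdot 1 = 27$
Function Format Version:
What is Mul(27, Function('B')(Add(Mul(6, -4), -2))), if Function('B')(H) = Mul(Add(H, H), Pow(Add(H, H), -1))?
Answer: 27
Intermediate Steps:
Function('B')(H) = 1 (Function('B')(H) = Mul(Mul(2, H), Pow(Mul(2, H), -1)) = Mul(Mul(2, H), Mul(Rational(1, 2), Pow(H, -1))) = 1)
Mul(27, Function('B')(Add(Mul(6, -4), -2))) = Mul(27, 1) = 27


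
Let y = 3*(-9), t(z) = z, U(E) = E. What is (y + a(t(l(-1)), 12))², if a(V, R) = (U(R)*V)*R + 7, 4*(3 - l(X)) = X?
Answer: 200704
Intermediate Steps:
l(X) = 3 - X/4
y = -27
a(V, R) = 7 + V*R² (a(V, R) = (R*V)*R + 7 = V*R² + 7 = 7 + V*R²)
(y + a(t(l(-1)), 12))² = (-27 + (7 + (3 - ¼*(-1))*12²))² = (-27 + (7 + (3 + ¼)*144))² = (-27 + (7 + (13/4)*144))² = (-27 + (7 + 468))² = (-27 + 475)² = 448² = 200704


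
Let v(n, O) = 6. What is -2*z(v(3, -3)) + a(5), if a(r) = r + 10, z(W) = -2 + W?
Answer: 7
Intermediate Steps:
a(r) = 10 + r
-2*z(v(3, -3)) + a(5) = -2*(-2 + 6) + (10 + 5) = -2*4 + 15 = -8 + 15 = 7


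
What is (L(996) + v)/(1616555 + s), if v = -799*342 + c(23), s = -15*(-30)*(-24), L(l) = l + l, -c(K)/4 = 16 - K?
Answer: -271238/1605755 ≈ -0.16892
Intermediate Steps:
c(K) = -64 + 4*K (c(K) = -4*(16 - K) = -64 + 4*K)
L(l) = 2*l
s = -10800 (s = 450*(-24) = -10800)
v = -273230 (v = -799*342 + (-64 + 4*23) = -273258 + (-64 + 92) = -273258 + 28 = -273230)
(L(996) + v)/(1616555 + s) = (2*996 - 273230)/(1616555 - 10800) = (1992 - 273230)/1605755 = -271238*1/1605755 = -271238/1605755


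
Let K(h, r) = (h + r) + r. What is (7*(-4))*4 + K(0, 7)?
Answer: -98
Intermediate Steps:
K(h, r) = h + 2*r
(7*(-4))*4 + K(0, 7) = (7*(-4))*4 + (0 + 2*7) = -28*4 + (0 + 14) = -112 + 14 = -98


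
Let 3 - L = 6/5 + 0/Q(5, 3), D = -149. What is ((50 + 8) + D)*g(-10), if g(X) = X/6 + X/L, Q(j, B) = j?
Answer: 5915/9 ≈ 657.22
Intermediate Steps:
L = 9/5 (L = 3 - (6/5 + 0/5) = 3 - (6*(⅕) + 0*(⅕)) = 3 - (6/5 + 0) = 3 - 1*6/5 = 3 - 6/5 = 9/5 ≈ 1.8000)
g(X) = 13*X/18 (g(X) = X/6 + X/(9/5) = X*(⅙) + X*(5/9) = X/6 + 5*X/9 = 13*X/18)
((50 + 8) + D)*g(-10) = ((50 + 8) - 149)*((13/18)*(-10)) = (58 - 149)*(-65/9) = -91*(-65/9) = 5915/9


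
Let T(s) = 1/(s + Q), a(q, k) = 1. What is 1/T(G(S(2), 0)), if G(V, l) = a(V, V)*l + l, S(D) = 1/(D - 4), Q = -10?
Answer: -10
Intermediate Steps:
S(D) = 1/(-4 + D)
G(V, l) = 2*l (G(V, l) = 1*l + l = l + l = 2*l)
T(s) = 1/(-10 + s) (T(s) = 1/(s - 10) = 1/(-10 + s))
1/T(G(S(2), 0)) = 1/(1/(-10 + 2*0)) = 1/(1/(-10 + 0)) = 1/(1/(-10)) = 1/(-⅒) = -10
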